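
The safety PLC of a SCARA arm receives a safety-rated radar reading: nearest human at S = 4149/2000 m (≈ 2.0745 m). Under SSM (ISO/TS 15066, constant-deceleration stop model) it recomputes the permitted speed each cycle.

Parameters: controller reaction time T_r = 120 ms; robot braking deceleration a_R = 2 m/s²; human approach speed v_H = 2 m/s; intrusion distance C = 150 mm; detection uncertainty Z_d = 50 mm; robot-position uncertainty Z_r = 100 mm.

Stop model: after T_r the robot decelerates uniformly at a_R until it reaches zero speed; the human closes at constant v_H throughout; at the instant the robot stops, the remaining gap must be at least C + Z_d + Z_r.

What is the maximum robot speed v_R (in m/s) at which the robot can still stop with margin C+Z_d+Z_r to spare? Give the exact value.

v_R_max = 11/10 m/s = 1.1000 m/s

collect terms ⇒ (1/4)·v_R² + (28/25)·v_R + (-3069/2000) = 0
  disc = (28/25)² − 4·(1/4)·(-3069/2000) = 27889/10000 ; √disc = 167/100
  v_R = (−(28/25) + 167/100) / (2·(1/4)) = 11/10 m/s
check:
braking lasts T_s = (11/10)/2 = 0.5500 s
robot covers v_R·T_r = 1.1000·0.1200 = 0.1320 m before braking
robot under decel: 1.1000²/(2·2.0000) = 0.3025 m
human over T_r+T_s: 2.0000·(0.1200+0.5500) = 1.3400 m
margins: 0.1500+0.0500+0.1000 = 0.3000 m
sum ≈ 0.1320+0.3025+1.3400+0.3000 ≈ 2.0745 m = S ✓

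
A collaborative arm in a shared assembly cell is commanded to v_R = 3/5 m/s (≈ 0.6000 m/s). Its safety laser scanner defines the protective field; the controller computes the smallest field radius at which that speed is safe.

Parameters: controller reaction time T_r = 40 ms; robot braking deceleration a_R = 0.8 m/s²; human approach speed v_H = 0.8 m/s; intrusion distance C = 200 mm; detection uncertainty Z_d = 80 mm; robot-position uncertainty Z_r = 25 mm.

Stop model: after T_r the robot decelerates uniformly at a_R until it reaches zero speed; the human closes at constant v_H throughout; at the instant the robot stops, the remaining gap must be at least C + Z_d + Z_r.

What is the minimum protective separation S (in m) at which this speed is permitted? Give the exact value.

stop time T_s = (3/5)/(4/5) = 0.7500 s
robot covers v_R·T_r = 0.6000·0.0400 = 0.0240 m before braking
braking distance = 0.6000²/(2·0.8000) = 0.2250 m
human over T_r+T_s: 0.8000·(0.0400+0.7500) = 0.6320 m
residual clearance needed = 0.2000+0.0800+0.0250 = 0.3050 m
S_min ≈ 0.0240+0.2250+0.6320+0.3050  ⇒  S_min = 593/500 m

S_min = 593/500 m = 1.1860 m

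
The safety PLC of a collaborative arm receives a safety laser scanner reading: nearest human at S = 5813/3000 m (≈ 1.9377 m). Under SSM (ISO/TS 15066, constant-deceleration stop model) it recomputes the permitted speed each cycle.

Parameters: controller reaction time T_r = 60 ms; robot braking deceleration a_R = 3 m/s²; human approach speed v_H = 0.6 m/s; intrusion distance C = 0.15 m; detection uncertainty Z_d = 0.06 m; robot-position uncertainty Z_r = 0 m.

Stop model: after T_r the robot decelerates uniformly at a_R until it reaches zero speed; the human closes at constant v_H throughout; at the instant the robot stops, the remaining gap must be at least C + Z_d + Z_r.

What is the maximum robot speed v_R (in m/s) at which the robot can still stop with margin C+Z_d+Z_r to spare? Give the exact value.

collect terms ⇒ (1/6)·v_R² + (13/50)·v_R + (-203/120) = 0
  disc = (13/50)² − 4·(1/6)·(-203/120) = 6724/5625 ; √disc = 82/75
  v_R = (−(13/50) + 82/75) / (2·(1/6)) = 5/2 m/s
check:
stop time T_s = (5/2)/3 = 0.8333 s
robot covers v_R·T_r = 2.5000·0.0600 = 0.1500 m before braking
robot under decel: 2.5000²/(2·3.0000) = 1.0417 m
person approaches 0.6000·(0.0600+0.8333) = 0.5360 m
C+Z_d+Z_r = 0.1500+0.0600+0.0000 = 0.2100 m
sum ≈ 0.1500+1.0417+0.5360+0.2100 ≈ 1.9377 m = S ✓

v_R_max = 5/2 m/s = 2.5000 m/s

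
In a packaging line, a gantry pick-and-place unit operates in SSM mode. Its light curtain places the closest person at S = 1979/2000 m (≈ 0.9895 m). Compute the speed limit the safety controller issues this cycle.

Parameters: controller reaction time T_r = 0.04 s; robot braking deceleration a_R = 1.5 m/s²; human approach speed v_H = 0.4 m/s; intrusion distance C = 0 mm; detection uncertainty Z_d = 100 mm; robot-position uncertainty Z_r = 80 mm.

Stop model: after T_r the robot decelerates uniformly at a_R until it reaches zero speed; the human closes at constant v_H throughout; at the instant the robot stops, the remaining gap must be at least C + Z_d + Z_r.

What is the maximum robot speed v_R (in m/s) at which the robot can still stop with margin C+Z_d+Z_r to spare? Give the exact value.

at the boundary: (1/3)·v² + (23/75)·v + (-1587/2000) = 0
  disc = (23/75)² − 4·(1/3)·(-1587/2000) = 25921/22500 ; √disc = 161/150
  v_R = (−(23/75) + 161/150) / (2·(1/3)) = 23/20 m/s
check:
braking lasts T_s = (23/20)/(3/2) = 0.7667 s
robot covers v_R·T_r = 1.1500·0.0400 = 0.0460 m before braking
robot covers 1.1500·0.7667 − ½·1.5000·0.7667² = 0.4408 m while stopping
person approaches 0.4000·(0.0400+0.7667) = 0.3227 m
C+Z_d+Z_r = 0.0000+0.1000+0.0800 = 0.1800 m
sum ≈ 0.0460+0.4408+0.3227+0.1800 ≈ 0.9895 m = S ✓

v_R_max = 23/20 m/s = 1.1500 m/s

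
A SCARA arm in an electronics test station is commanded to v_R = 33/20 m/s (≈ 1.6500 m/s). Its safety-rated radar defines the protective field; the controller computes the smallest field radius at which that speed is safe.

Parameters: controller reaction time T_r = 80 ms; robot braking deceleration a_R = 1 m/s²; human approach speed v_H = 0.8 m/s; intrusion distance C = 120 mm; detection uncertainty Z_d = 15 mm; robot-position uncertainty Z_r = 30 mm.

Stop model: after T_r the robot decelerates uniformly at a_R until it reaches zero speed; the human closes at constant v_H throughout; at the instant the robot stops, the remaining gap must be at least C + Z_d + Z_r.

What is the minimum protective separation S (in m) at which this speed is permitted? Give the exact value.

S_min = 12169/4000 m = 3.0423 m

braking lasts T_s = (33/20)/1 = 1.6500 s
robot covers v_R·T_r = 1.6500·0.0800 = 0.1320 m before braking
robot covers 1.6500·1.6500 − ½·1.0000·1.6500² = 1.3613 m while stopping
person approaches 0.8000·(0.0800+1.6500) = 1.3840 m
residual clearance needed = 0.1200+0.0150+0.0300 = 0.1650 m
S_min ≈ 0.1320+1.3613+1.3840+0.1650  ⇒  S_min = 12169/4000 m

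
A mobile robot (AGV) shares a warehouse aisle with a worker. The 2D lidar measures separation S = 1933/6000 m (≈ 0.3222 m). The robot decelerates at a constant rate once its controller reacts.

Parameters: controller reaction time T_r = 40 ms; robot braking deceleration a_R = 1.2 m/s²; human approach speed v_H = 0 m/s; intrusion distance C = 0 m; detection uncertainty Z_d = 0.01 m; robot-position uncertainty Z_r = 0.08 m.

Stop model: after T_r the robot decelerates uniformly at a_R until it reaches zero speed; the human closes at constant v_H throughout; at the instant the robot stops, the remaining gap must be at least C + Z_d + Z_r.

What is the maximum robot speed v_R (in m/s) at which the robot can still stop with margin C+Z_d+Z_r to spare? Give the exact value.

quadratic (5/12)·v² + (1/25)·v + (-1393/6000) = 0
  disc = (1/25)² − 4·(5/12)·(-1393/6000) = 34969/90000 ; √disc = 187/300
  v_R = (−(1/25) + 187/300) / (2·(5/12)) = 7/10 m/s
check:
stop time T_s = (7/10)/(6/5) = 0.5833 s
reaction-phase robot travel = 0.7000·0.0400 = 0.0280 m
robot under decel: 0.7000²/(2·1.2000) = 0.2042 m
human closes 0.0000·0.6233 = 0.0000 m
margins: 0.0000+0.0100+0.0800 = 0.0900 m
sum ≈ 0.0280+0.2042+0.0000+0.0900 ≈ 0.3222 m = S ✓

v_R_max = 7/10 m/s = 0.7000 m/s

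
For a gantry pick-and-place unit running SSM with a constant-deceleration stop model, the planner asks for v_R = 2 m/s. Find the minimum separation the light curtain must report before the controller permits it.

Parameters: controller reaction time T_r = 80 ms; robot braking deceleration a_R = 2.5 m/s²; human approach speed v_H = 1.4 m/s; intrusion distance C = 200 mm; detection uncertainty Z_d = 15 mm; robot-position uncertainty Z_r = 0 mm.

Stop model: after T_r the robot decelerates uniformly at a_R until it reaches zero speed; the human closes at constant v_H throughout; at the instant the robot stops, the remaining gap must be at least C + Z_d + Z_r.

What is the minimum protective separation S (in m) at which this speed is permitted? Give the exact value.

S_min = 2407/1000 m = 2.4070 m

braking lasts T_s = 2/(5/2) = 0.8000 s
robot covers v_R·T_r = 2.0000·0.0800 = 0.1600 m before braking
braking distance = 2.0000²/(2·2.5000) = 0.8000 m
person approaches 1.4000·(0.0800+0.8000) = 1.2320 m
margins: 0.2000+0.0150+0.0000 = 0.2150 m
S_min ≈ 0.1600+0.8000+1.2320+0.2150  ⇒  S_min = 2407/1000 m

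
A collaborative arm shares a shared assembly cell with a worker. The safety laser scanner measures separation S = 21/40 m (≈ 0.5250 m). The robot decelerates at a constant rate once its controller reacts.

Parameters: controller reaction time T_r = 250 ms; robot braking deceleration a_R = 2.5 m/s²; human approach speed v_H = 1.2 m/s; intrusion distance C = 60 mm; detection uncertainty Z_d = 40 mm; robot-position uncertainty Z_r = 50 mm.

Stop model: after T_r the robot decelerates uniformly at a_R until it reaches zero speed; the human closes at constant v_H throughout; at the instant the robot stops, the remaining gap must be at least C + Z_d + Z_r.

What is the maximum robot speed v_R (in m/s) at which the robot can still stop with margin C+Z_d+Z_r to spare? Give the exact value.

quadratic (1/5)·v² + (73/100)·v + (-3/40) = 0
  disc = (73/100)² − 4·(1/5)·(-3/40) = 5929/10000 ; √disc = 77/100
  v_R = (−(73/100) + 77/100) / (2·(1/5)) = 1/10 m/s
check:
braking lasts T_s = (1/10)/(5/2) = 0.0400 s
reaction-phase robot travel = 0.1000·0.2500 = 0.0250 m
robot covers 0.1000·0.0400 − ½·2.5000·0.0400² = 0.0020 m while stopping
person approaches 1.2000·(0.2500+0.0400) = 0.3480 m
C+Z_d+Z_r = 0.0600+0.0400+0.0500 = 0.1500 m
sum ≈ 0.0250+0.0020+0.3480+0.1500 ≈ 0.5250 m = S ✓

v_R_max = 1/10 m/s = 0.1000 m/s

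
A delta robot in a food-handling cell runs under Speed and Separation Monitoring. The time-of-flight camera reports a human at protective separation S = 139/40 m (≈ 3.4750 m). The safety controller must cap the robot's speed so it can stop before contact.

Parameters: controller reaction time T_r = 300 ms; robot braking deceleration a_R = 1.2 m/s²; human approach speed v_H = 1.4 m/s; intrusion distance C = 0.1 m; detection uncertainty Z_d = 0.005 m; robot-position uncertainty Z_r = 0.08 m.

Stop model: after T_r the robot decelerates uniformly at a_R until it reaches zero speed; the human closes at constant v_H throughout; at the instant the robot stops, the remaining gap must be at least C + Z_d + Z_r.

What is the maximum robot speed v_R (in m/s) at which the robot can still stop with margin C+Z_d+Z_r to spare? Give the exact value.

at the boundary: (5/12)·v² + (22/15)·v + (-287/100) = 0
  disc = (22/15)² − 4·(5/12)·(-287/100) = 6241/900 ; √disc = 79/30
  v_R = (−(22/15) + 79/30) / (2·(5/12)) = 7/5 m/s
check:
stop time T_s = (7/5)/(6/5) = 1.1667 s
robot covers v_R·T_r = 1.4000·0.3000 = 0.4200 m before braking
braking distance = 1.4000²/(2·1.2000) = 0.8167 m
human over T_r+T_s: 1.4000·(0.3000+1.1667) = 2.0533 m
residual clearance needed = 0.1000+0.0050+0.0800 = 0.1850 m
sum ≈ 0.4200+0.8167+2.0533+0.1850 ≈ 3.4750 m = S ✓

v_R_max = 7/5 m/s = 1.4000 m/s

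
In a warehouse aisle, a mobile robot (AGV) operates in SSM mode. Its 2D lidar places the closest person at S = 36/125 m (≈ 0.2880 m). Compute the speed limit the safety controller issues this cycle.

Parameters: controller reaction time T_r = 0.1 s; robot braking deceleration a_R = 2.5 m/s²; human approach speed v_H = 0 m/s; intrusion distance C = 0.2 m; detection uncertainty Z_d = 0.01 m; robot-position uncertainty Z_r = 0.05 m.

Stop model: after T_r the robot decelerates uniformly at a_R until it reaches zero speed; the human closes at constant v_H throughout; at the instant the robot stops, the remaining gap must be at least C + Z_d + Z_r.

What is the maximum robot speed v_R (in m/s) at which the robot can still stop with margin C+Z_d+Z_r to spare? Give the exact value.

v_R_max = 1/5 m/s = 0.2000 m/s

quadratic (1/5)·v² + (1/10)·v + (-7/250) = 0
  disc = (1/10)² − 4·(1/5)·(-7/250) = 81/2500 ; √disc = 9/50
  v_R = (−(1/10) + 9/50) / (2·(1/5)) = 1/5 m/s
check:
T_s = v_R/a_R = (1/5)/(5/2) = 0.0800 s
robot in T_r: 0.2000·0.1000 = 0.0200 m
robot under decel: 0.2000²/(2·2.5000) = 0.0080 m
person approaches 0.0000·(0.1000+0.0800) = 0.0000 m
C+Z_d+Z_r = 0.2000+0.0100+0.0500 = 0.2600 m
sum ≈ 0.0200+0.0080+0.0000+0.2600 ≈ 0.2880 m = S ✓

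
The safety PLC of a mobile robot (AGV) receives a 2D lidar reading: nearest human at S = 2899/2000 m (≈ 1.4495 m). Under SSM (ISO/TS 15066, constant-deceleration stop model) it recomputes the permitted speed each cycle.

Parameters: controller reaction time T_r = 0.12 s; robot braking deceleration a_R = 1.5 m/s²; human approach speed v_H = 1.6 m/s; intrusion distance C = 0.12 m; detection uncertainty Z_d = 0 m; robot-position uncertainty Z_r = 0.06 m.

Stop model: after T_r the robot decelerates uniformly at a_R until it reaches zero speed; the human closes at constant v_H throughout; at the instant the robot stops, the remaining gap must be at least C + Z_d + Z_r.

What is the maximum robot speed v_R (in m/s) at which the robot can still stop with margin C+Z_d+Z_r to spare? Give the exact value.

v_R_max = 3/4 m/s = 0.7500 m/s

quadratic (1/3)·v² + (89/75)·v + (-431/400) = 0
  disc = (89/75)² − 4·(1/3)·(-431/400) = 64009/22500 ; √disc = 253/150
  v_R = (−(89/75) + 253/150) / (2·(1/3)) = 3/4 m/s
check:
stop time T_s = (3/4)/(3/2) = 0.5000 s
robot in T_r: 0.7500·0.1200 = 0.0900 m
braking distance = 0.7500²/(2·1.5000) = 0.1875 m
human over T_r+T_s: 1.6000·(0.1200+0.5000) = 0.9920 m
C+Z_d+Z_r = 0.1200+0.0000+0.0600 = 0.1800 m
sum ≈ 0.0900+0.1875+0.9920+0.1800 ≈ 1.4495 m = S ✓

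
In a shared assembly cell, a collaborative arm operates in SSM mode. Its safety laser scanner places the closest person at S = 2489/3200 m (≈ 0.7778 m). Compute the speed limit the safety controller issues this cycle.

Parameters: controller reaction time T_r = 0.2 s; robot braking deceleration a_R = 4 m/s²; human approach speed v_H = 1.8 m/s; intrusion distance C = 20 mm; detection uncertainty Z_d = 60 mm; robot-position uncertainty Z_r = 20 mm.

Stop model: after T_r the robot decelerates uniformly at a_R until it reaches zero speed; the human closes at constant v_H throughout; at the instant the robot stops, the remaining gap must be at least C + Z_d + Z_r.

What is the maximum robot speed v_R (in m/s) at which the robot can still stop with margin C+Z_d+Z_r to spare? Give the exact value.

v_R_max = 9/20 m/s = 0.4500 m/s

collect terms ⇒ (1/8)·v_R² + (13/20)·v_R + (-1017/3200) = 0
  disc = (13/20)² − 4·(1/8)·(-1017/3200) = 3721/6400 ; √disc = 61/80
  v_R = (−(13/20) + 61/80) / (2·(1/8)) = 9/20 m/s
check:
T_s = v_R/a_R = (9/20)/4 = 0.1125 s
reaction-phase robot travel = 0.4500·0.2000 = 0.0900 m
robot covers 0.4500·0.1125 − ½·4.0000·0.1125² = 0.0253 m while stopping
person approaches 1.8000·(0.2000+0.1125) = 0.5625 m
margins: 0.0200+0.0600+0.0200 = 0.1000 m
sum ≈ 0.0900+0.0253+0.5625+0.1000 ≈ 0.7778 m = S ✓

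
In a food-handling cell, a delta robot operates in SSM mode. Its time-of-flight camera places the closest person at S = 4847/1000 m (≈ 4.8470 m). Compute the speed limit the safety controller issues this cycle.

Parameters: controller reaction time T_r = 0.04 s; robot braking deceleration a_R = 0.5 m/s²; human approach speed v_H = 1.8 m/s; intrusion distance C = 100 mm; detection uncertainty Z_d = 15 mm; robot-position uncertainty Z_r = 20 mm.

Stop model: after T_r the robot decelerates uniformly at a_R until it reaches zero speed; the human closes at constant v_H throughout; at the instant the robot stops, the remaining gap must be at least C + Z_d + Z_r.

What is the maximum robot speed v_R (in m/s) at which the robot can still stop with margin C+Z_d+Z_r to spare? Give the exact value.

v_R_max = 1 m/s = 1.0000 m/s

at the boundary: (1)·v² + (91/25)·v + (-116/25) = 0
  disc = (91/25)² − 4·(1)·(-116/25) = 19881/625 ; √disc = 141/25
  v_R = (−(91/25) + 141/25) / (2·(1)) = 1 m/s
check:
braking lasts T_s = 1/(1/2) = 2.0000 s
robot covers v_R·T_r = 1.0000·0.0400 = 0.0400 m before braking
robot under decel: 1.0000²/(2·0.5000) = 1.0000 m
human closes 1.8000·2.0400 = 3.6720 m
residual clearance needed = 0.1000+0.0150+0.0200 = 0.1350 m
sum ≈ 0.0400+1.0000+3.6720+0.1350 ≈ 4.8470 m = S ✓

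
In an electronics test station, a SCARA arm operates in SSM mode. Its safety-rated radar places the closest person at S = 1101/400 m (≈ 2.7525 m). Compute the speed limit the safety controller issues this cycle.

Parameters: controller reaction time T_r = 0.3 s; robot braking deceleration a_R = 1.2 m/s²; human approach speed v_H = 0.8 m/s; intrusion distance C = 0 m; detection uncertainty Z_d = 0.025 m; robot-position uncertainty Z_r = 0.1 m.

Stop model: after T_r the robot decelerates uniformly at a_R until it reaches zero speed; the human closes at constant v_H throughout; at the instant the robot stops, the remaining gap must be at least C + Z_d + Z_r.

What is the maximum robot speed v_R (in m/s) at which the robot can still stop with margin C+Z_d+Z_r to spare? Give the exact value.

v_R_max = 3/2 m/s = 1.5000 m/s

collect terms ⇒ (5/12)·v_R² + (29/30)·v_R + (-191/80) = 0
  disc = (29/30)² − 4·(5/12)·(-191/80) = 17689/3600 ; √disc = 133/60
  v_R = (−(29/30) + 133/60) / (2·(5/12)) = 3/2 m/s
check:
stop time T_s = (3/2)/(6/5) = 1.2500 s
robot covers v_R·T_r = 1.5000·0.3000 = 0.4500 m before braking
robot covers 1.5000·1.2500 − ½·1.2000·1.2500² = 0.9375 m while stopping
human over T_r+T_s: 0.8000·(0.3000+1.2500) = 1.2400 m
residual clearance needed = 0.0000+0.0250+0.1000 = 0.1250 m
sum ≈ 0.4500+0.9375+1.2400+0.1250 ≈ 2.7525 m = S ✓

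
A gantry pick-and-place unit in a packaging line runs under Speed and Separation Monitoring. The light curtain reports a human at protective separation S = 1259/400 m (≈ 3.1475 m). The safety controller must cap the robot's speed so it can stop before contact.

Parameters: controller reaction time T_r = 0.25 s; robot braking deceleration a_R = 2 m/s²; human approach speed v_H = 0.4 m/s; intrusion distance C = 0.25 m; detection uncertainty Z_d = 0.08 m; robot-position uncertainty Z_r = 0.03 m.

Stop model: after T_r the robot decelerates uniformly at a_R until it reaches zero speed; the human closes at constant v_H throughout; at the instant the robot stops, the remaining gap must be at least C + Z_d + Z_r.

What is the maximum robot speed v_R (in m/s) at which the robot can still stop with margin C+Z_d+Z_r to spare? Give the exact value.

v_R_max = 5/2 m/s = 2.5000 m/s

quadratic (1/4)·v² + (9/20)·v + (-43/16) = 0
  disc = (9/20)² − 4·(1/4)·(-43/16) = 289/100 ; √disc = 17/10
  v_R = (−(9/20) + 17/10) / (2·(1/4)) = 5/2 m/s
check:
T_s = v_R/a_R = (5/2)/2 = 1.2500 s
reaction-phase robot travel = 2.5000·0.2500 = 0.6250 m
braking distance = 2.5000²/(2·2.0000) = 1.5625 m
human over T_r+T_s: 0.4000·(0.2500+1.2500) = 0.6000 m
margins: 0.2500+0.0800+0.0300 = 0.3600 m
sum ≈ 0.6250+1.5625+0.6000+0.3600 ≈ 3.1475 m = S ✓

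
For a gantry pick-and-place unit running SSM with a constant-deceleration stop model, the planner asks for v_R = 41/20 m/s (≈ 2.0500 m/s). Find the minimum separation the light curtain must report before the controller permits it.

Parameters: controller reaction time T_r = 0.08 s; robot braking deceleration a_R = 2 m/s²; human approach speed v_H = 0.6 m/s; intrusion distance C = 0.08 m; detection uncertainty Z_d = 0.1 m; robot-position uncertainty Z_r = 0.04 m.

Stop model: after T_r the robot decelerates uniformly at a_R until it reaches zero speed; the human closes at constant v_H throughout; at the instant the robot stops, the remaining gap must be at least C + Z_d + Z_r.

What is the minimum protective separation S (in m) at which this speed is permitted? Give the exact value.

S_min = 16781/8000 m = 2.0976 m

stop time T_s = (41/20)/2 = 1.0250 s
robot in T_r: 2.0500·0.0800 = 0.1640 m
robot covers 2.0500·1.0250 − ½·2.0000·1.0250² = 1.0506 m while stopping
person approaches 0.6000·(0.0800+1.0250) = 0.6630 m
margins: 0.0800+0.1000+0.0400 = 0.2200 m
S_min ≈ 0.1640+1.0506+0.6630+0.2200  ⇒  S_min = 16781/8000 m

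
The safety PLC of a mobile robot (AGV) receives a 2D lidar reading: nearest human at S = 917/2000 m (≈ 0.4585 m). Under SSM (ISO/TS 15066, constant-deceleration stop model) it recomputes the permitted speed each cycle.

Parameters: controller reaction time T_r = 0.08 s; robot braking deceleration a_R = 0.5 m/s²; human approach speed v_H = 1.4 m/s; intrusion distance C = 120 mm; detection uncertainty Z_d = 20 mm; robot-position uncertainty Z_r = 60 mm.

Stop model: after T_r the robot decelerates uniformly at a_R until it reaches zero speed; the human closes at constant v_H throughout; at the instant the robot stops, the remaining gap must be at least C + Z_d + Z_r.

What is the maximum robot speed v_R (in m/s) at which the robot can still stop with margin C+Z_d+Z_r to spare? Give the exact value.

at the boundary: (1)·v² + (72/25)·v + (-293/2000) = 0
  disc = (72/25)² − 4·(1)·(-293/2000) = 22201/2500 ; √disc = 149/50
  v_R = (−(72/25) + 149/50) / (2·(1)) = 1/20 m/s
check:
T_s = v_R/a_R = (1/20)/(1/2) = 0.1000 s
reaction-phase robot travel = 0.0500·0.0800 = 0.0040 m
braking distance = 0.0500²/(2·0.5000) = 0.0025 m
human closes 1.4000·0.1800 = 0.2520 m
margins: 0.1200+0.0200+0.0600 = 0.2000 m
sum ≈ 0.0040+0.0025+0.2520+0.2000 ≈ 0.4585 m = S ✓

v_R_max = 1/20 m/s = 0.0500 m/s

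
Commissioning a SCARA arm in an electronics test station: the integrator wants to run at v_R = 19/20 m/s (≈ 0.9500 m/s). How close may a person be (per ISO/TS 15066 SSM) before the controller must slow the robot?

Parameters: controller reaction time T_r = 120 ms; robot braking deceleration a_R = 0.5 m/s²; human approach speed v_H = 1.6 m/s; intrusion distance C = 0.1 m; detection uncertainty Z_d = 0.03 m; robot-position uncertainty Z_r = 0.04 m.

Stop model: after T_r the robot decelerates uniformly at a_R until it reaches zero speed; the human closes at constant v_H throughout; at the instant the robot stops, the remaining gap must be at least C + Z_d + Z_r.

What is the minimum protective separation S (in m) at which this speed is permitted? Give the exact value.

braking lasts T_s = (19/20)/(1/2) = 1.9000 s
reaction-phase robot travel = 0.9500·0.1200 = 0.1140 m
braking distance = 0.9500²/(2·0.5000) = 0.9025 m
human over T_r+T_s: 1.6000·(0.1200+1.9000) = 3.2320 m
residual clearance needed = 0.1000+0.0300+0.0400 = 0.1700 m
S_min ≈ 0.1140+0.9025+3.2320+0.1700  ⇒  S_min = 8837/2000 m

S_min = 8837/2000 m = 4.4185 m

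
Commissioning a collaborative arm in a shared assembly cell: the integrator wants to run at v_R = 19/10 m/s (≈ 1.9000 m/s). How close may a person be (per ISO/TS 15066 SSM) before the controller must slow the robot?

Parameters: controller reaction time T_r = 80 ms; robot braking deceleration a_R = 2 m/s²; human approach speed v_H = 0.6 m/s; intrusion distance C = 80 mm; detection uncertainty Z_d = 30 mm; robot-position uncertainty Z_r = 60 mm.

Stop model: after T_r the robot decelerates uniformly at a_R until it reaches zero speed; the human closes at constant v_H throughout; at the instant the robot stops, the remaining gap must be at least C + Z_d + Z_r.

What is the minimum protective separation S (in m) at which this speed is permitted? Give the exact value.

S_min = 737/400 m = 1.8425 m

stop time T_s = (19/10)/2 = 0.9500 s
robot covers v_R·T_r = 1.9000·0.0800 = 0.1520 m before braking
robot under decel: 1.9000²/(2·2.0000) = 0.9025 m
human closes 0.6000·1.0300 = 0.6180 m
residual clearance needed = 0.0800+0.0300+0.0600 = 0.1700 m
S_min ≈ 0.1520+0.9025+0.6180+0.1700  ⇒  S_min = 737/400 m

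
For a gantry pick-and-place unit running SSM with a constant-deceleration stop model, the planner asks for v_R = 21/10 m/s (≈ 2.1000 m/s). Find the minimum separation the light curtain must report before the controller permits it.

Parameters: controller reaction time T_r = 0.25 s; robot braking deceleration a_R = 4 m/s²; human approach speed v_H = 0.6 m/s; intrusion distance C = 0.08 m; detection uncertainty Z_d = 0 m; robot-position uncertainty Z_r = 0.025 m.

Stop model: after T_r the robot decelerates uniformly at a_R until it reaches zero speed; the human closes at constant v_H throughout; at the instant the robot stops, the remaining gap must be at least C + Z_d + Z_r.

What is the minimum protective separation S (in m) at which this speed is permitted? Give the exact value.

S_min = 1317/800 m = 1.6462 m

T_s = v_R/a_R = (21/10)/4 = 0.5250 s
robot in T_r: 2.1000·0.2500 = 0.5250 m
robot under decel: 2.1000²/(2·4.0000) = 0.5513 m
human over T_r+T_s: 0.6000·(0.2500+0.5250) = 0.4650 m
margins: 0.0800+0.0000+0.0250 = 0.1050 m
S_min ≈ 0.5250+0.5513+0.4650+0.1050  ⇒  S_min = 1317/800 m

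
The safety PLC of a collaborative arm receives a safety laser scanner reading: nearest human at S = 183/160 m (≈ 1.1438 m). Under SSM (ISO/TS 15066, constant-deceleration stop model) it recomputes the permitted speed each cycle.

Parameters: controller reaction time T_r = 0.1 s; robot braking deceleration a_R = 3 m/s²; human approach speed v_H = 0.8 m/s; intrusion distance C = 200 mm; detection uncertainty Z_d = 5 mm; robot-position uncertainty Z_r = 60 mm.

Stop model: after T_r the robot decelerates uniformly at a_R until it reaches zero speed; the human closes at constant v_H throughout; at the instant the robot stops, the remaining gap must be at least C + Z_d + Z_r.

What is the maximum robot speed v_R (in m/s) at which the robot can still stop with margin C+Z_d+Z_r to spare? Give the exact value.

v_R_max = 27/20 m/s = 1.3500 m/s

quadratic (1/6)·v² + (11/30)·v + (-639/800) = 0
  disc = (11/30)² − 4·(1/6)·(-639/800) = 2401/3600 ; √disc = 49/60
  v_R = (−(11/30) + 49/60) / (2·(1/6)) = 27/20 m/s
check:
braking lasts T_s = (27/20)/3 = 0.4500 s
reaction-phase robot travel = 1.3500·0.1000 = 0.1350 m
robot covers 1.3500·0.4500 − ½·3.0000·0.4500² = 0.3038 m while stopping
human closes 0.8000·0.5500 = 0.4400 m
margins: 0.2000+0.0050+0.0600 = 0.2650 m
sum ≈ 0.1350+0.3038+0.4400+0.2650 ≈ 1.1438 m = S ✓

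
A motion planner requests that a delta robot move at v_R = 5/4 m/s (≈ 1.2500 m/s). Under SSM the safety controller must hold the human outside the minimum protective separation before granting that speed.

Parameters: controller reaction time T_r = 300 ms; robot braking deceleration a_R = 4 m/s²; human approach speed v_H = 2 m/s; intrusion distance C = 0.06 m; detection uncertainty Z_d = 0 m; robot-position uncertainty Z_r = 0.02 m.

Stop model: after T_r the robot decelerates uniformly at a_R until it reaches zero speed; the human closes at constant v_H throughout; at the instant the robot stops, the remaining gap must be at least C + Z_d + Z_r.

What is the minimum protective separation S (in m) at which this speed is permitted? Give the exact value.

braking lasts T_s = (5/4)/4 = 0.3125 s
reaction-phase robot travel = 1.2500·0.3000 = 0.3750 m
braking distance = 1.2500²/(2·4.0000) = 0.1953 m
human over T_r+T_s: 2.0000·(0.3000+0.3125) = 1.2250 m
margins: 0.0600+0.0000+0.0200 = 0.0800 m
S_min ≈ 0.3750+0.1953+1.2250+0.0800  ⇒  S_min = 6001/3200 m

S_min = 6001/3200 m = 1.8753 m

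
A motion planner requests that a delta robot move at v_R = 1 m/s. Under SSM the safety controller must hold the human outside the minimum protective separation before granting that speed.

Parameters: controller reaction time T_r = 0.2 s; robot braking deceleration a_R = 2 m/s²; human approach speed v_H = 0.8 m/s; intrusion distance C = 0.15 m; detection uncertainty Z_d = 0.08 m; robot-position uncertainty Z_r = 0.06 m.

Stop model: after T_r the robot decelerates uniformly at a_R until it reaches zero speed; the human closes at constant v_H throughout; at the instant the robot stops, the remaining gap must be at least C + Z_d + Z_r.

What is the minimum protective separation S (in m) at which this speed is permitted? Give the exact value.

S_min = 13/10 m = 1.3000 m

stop time T_s = 1/2 = 0.5000 s
robot covers v_R·T_r = 1.0000·0.2000 = 0.2000 m before braking
robot under decel: 1.0000²/(2·2.0000) = 0.2500 m
human over T_r+T_s: 0.8000·(0.2000+0.5000) = 0.5600 m
margins: 0.1500+0.0800+0.0600 = 0.2900 m
S_min ≈ 0.2000+0.2500+0.5600+0.2900  ⇒  S_min = 13/10 m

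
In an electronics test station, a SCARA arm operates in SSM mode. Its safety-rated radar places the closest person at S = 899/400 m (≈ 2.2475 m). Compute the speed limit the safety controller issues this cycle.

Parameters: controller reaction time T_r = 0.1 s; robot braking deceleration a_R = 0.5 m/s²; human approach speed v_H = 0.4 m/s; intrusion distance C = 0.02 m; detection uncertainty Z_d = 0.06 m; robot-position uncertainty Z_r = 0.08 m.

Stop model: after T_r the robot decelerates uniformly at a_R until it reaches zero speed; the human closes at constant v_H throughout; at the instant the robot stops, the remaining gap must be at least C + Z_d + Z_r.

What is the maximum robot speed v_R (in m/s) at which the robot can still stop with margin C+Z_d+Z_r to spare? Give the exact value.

quadratic (1)·v² + (9/10)·v + (-819/400) = 0
  disc = (9/10)² − 4·(1)·(-819/400) = 9 ; √disc = 3
  v_R = (−(9/10) + 3) / (2·(1)) = 21/20 m/s
check:
stop time T_s = (21/20)/(1/2) = 2.1000 s
robot in T_r: 1.0500·0.1000 = 0.1050 m
braking distance = 1.0500²/(2·0.5000) = 1.1025 m
person approaches 0.4000·(0.1000+2.1000) = 0.8800 m
residual clearance needed = 0.0200+0.0600+0.0800 = 0.1600 m
sum ≈ 0.1050+1.1025+0.8800+0.1600 ≈ 2.2475 m = S ✓

v_R_max = 21/20 m/s = 1.0500 m/s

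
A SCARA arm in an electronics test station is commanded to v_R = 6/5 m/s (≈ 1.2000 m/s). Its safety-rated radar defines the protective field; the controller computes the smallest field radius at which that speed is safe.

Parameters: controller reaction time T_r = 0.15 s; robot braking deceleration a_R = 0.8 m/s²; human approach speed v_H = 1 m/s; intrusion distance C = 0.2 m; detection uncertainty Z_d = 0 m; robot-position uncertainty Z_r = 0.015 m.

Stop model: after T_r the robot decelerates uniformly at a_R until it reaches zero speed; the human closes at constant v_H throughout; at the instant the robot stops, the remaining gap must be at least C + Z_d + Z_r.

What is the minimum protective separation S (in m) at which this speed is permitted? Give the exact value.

S_min = 589/200 m = 2.9450 m

stop time T_s = (6/5)/(4/5) = 1.5000 s
reaction-phase robot travel = 1.2000·0.1500 = 0.1800 m
braking distance = 1.2000²/(2·0.8000) = 0.9000 m
person approaches 1.0000·(0.1500+1.5000) = 1.6500 m
residual clearance needed = 0.2000+0.0000+0.0150 = 0.2150 m
S_min ≈ 0.1800+0.9000+1.6500+0.2150  ⇒  S_min = 589/200 m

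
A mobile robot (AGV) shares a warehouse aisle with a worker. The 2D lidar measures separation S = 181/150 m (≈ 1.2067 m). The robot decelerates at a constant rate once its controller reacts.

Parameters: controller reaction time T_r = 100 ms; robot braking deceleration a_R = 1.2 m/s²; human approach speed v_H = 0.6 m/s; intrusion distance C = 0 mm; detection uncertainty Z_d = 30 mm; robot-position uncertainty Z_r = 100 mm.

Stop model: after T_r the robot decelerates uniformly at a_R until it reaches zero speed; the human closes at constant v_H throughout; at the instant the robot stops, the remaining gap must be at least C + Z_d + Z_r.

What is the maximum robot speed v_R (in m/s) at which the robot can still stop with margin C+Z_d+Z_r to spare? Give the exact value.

quadratic (5/12)·v² + (3/5)·v + (-61/60) = 0
  disc = (3/5)² − 4·(5/12)·(-61/60) = 1849/900 ; √disc = 43/30
  v_R = (−(3/5) + 43/30) / (2·(5/12)) = 1 m/s
check:
braking lasts T_s = 1/(6/5) = 0.8333 s
reaction-phase robot travel = 1.0000·0.1000 = 0.1000 m
braking distance = 1.0000²/(2·1.2000) = 0.4167 m
human closes 0.6000·0.9333 = 0.5600 m
residual clearance needed = 0.0000+0.0300+0.1000 = 0.1300 m
sum ≈ 0.1000+0.4167+0.5600+0.1300 ≈ 1.2067 m = S ✓

v_R_max = 1 m/s = 1.0000 m/s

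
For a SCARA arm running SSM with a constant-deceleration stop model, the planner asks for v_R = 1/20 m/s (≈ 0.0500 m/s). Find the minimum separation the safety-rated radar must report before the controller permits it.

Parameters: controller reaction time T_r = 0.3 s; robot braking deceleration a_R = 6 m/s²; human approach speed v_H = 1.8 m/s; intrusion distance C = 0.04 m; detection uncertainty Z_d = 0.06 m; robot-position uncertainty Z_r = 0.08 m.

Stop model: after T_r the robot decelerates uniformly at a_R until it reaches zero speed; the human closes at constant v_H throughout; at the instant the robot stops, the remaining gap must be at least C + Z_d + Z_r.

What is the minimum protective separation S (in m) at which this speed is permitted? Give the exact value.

S_min = 3601/4800 m = 0.7502 m

stop time T_s = (1/20)/6 = 0.0083 s
reaction-phase robot travel = 0.0500·0.3000 = 0.0150 m
braking distance = 0.0500²/(2·6.0000) = 0.0002 m
person approaches 1.8000·(0.3000+0.0083) = 0.5550 m
C+Z_d+Z_r = 0.0400+0.0600+0.0800 = 0.1800 m
S_min ≈ 0.0150+0.0002+0.5550+0.1800  ⇒  S_min = 3601/4800 m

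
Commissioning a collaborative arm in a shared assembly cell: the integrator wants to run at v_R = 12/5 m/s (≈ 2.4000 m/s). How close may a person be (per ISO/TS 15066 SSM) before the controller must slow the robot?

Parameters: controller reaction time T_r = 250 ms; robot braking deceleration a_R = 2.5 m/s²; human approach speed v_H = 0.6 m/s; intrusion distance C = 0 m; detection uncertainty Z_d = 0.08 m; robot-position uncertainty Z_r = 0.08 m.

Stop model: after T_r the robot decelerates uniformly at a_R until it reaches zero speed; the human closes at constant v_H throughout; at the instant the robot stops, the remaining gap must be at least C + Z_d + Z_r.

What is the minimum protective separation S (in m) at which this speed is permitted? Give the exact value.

stop time T_s = (12/5)/(5/2) = 0.9600 s
robot in T_r: 2.4000·0.2500 = 0.6000 m
robot covers 2.4000·0.9600 − ½·2.5000·0.9600² = 1.1520 m while stopping
human closes 0.6000·1.2100 = 0.7260 m
C+Z_d+Z_r = 0.0000+0.0800+0.0800 = 0.1600 m
S_min ≈ 0.6000+1.1520+0.7260+0.1600  ⇒  S_min = 1319/500 m

S_min = 1319/500 m = 2.6380 m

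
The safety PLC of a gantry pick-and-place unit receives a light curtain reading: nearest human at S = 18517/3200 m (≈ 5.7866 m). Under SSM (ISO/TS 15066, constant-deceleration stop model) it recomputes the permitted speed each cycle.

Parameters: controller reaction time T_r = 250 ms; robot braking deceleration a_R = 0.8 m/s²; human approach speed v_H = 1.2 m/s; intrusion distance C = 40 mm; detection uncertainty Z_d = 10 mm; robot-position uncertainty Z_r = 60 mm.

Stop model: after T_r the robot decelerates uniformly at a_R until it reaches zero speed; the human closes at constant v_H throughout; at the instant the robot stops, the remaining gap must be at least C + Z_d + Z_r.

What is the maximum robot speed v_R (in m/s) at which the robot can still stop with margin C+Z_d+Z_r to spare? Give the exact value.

v_R_max = 37/20 m/s = 1.8500 m/s

quadratic (5/8)·v² + (7/4)·v + (-3441/640) = 0
  disc = (7/4)² − 4·(5/8)·(-3441/640) = 4225/256 ; √disc = 65/16
  v_R = (−(7/4) + 65/16) / (2·(5/8)) = 37/20 m/s
check:
braking lasts T_s = (37/20)/(4/5) = 2.3125 s
reaction-phase robot travel = 1.8500·0.2500 = 0.4625 m
robot under decel: 1.8500²/(2·0.8000) = 2.1391 m
human closes 1.2000·2.5625 = 3.0750 m
C+Z_d+Z_r = 0.0400+0.0100+0.0600 = 0.1100 m
sum ≈ 0.4625+2.1391+3.0750+0.1100 ≈ 5.7866 m = S ✓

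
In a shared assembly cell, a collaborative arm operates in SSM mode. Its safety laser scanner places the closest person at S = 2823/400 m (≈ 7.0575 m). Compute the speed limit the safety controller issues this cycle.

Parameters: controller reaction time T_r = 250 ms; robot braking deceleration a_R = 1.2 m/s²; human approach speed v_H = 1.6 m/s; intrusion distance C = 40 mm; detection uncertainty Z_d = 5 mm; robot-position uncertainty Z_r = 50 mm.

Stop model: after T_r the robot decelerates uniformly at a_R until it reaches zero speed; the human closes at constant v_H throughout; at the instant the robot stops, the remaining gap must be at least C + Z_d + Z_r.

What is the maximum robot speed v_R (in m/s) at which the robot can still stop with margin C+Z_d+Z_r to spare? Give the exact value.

at the boundary: (5/12)·v² + (19/12)·v + (-105/16) = 0
  disc = (19/12)² − 4·(5/12)·(-105/16) = 121/9 ; √disc = 11/3
  v_R = (−(19/12) + 11/3) / (2·(5/12)) = 5/2 m/s
check:
T_s = v_R/a_R = (5/2)/(6/5) = 2.0833 s
reaction-phase robot travel = 2.5000·0.2500 = 0.6250 m
braking distance = 2.5000²/(2·1.2000) = 2.6042 m
human closes 1.6000·2.3333 = 3.7333 m
C+Z_d+Z_r = 0.0400+0.0050+0.0500 = 0.0950 m
sum ≈ 0.6250+2.6042+3.7333+0.0950 ≈ 7.0575 m = S ✓

v_R_max = 5/2 m/s = 2.5000 m/s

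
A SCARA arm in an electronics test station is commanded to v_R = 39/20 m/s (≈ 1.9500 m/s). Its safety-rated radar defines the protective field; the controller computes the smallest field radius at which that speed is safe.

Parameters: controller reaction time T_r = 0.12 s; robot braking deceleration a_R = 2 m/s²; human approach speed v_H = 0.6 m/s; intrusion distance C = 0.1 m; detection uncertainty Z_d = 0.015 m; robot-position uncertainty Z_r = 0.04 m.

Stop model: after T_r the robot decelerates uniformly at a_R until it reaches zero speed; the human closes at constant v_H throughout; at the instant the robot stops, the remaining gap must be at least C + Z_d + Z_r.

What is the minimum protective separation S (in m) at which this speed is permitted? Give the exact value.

S_min = 15973/8000 m = 1.9966 m

stop time T_s = (39/20)/2 = 0.9750 s
robot covers v_R·T_r = 1.9500·0.1200 = 0.2340 m before braking
braking distance = 1.9500²/(2·2.0000) = 0.9506 m
human over T_r+T_s: 0.6000·(0.1200+0.9750) = 0.6570 m
C+Z_d+Z_r = 0.1000+0.0150+0.0400 = 0.1550 m
S_min ≈ 0.2340+0.9506+0.6570+0.1550  ⇒  S_min = 15973/8000 m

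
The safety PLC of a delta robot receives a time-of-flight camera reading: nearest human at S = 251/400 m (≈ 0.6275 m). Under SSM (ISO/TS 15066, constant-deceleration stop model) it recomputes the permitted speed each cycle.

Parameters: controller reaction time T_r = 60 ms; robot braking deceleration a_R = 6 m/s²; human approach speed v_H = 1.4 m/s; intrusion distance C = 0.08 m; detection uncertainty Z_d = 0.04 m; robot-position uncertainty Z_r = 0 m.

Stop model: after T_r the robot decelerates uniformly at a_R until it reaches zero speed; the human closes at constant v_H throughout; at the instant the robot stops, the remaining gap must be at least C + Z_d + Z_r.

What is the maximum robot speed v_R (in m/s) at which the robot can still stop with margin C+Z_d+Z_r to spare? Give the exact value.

collect terms ⇒ (1/12)·v_R² + (22/75)·v_R + (-847/2000) = 0
  disc = (22/75)² − 4·(1/12)·(-847/2000) = 20449/90000 ; √disc = 143/300
  v_R = (−(22/75) + 143/300) / (2·(1/12)) = 11/10 m/s
check:
braking lasts T_s = (11/10)/6 = 0.1833 s
robot covers v_R·T_r = 1.1000·0.0600 = 0.0660 m before braking
braking distance = 1.1000²/(2·6.0000) = 0.1008 m
human over T_r+T_s: 1.4000·(0.0600+0.1833) = 0.3407 m
residual clearance needed = 0.0800+0.0400+0.0000 = 0.1200 m
sum ≈ 0.0660+0.1008+0.3407+0.1200 ≈ 0.6275 m = S ✓

v_R_max = 11/10 m/s = 1.1000 m/s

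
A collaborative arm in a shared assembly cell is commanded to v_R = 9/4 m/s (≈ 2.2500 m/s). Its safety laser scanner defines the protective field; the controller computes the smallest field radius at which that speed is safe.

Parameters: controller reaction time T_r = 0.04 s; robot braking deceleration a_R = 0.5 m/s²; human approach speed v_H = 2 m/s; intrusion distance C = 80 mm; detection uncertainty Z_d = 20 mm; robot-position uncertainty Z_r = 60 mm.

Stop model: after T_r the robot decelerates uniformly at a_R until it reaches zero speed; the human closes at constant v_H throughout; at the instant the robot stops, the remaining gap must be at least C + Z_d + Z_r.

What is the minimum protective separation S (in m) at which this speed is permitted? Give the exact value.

S_min = 5757/400 m = 14.3925 m

stop time T_s = (9/4)/(1/2) = 4.5000 s
robot covers v_R·T_r = 2.2500·0.0400 = 0.0900 m before braking
braking distance = 2.2500²/(2·0.5000) = 5.0625 m
person approaches 2.0000·(0.0400+4.5000) = 9.0800 m
C+Z_d+Z_r = 0.0800+0.0200+0.0600 = 0.1600 m
S_min ≈ 0.0900+5.0625+9.0800+0.1600  ⇒  S_min = 5757/400 m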